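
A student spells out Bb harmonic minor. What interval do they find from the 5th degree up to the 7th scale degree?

Bb harmonic minor: Bb C Db Eb F Gb A.
That puts F below A.
F up to A spans 3 letter names and 4 semitones — a major third.

major third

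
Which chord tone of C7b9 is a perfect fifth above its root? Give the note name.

G

C dominant seventh flat nine: C E G Bb Db.
The root is C. A perfect fifth above C is G.
G is the chord's 5th.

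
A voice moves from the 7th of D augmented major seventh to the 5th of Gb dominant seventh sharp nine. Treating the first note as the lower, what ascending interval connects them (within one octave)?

The 7th of D augmented major seventh is C#; the 5th of Gb dominant seventh sharp nine is Db.
From C# to Db: 0 semitones over a second = diminished.

diminished second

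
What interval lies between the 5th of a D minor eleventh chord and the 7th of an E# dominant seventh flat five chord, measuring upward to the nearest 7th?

augmented fourth

D minor eleventh has A as its 5th, and E# dominant seventh flat five has D# as its 7th.
A up to D# is 6 semitones, a half step wider than a perfect fourth, so the interval is augmented.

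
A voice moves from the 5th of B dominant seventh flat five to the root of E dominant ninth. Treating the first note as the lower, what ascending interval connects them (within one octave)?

B dominant seventh flat five has F as its 5th, and E dominant ninth has E as its root.
F up to E spans 7 letter names and 11 semitones — a major seventh.

major seventh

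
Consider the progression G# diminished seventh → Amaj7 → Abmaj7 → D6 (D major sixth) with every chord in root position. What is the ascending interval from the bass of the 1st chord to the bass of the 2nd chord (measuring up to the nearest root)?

The roots are G# and A.
G# up to A is 1 semitone, a half step narrower than a major second, so the interval is minor.

minor second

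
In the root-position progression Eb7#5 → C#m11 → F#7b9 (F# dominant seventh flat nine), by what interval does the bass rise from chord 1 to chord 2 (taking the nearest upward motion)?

A6

The roots are Eb and C#.
From Eb to C#: 10 semitones over a sixth = augmented.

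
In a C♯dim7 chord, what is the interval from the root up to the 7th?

diminished seventh

The chord tones of C♯°7 (C♯ diminished seventh) are C♯ E G B♭.
The root is C♯ and the 7th is B♭.
C♯ up to B♭ is 9 semitones, a whole step narrower than a major seventh, so the interval is diminished.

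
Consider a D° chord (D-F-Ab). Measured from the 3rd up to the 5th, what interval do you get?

minor third

The 3rd is F and the 5th is Ab.
F up to Ab is 3 semitones, a half step narrower than a major third, so the interval is minor.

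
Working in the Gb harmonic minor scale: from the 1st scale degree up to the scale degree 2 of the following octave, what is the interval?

Spelling the Gb harmonic minor scale: Gb Ab Bbb Cb Db Ebb F.
That puts Gb below Ab.
Counting 9 letters and 14 half steps from Gb gives a major ninth.

major ninth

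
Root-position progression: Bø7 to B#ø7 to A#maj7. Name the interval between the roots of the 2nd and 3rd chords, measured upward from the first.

minor 7th

The roots are B# and A#.
From B# to A#: 10 semitones over a seventh = minor.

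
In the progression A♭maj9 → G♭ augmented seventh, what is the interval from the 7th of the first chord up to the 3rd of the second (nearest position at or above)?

The 7th of A♭maj9 is G; the 3rd of G♭ augmented seventh is B♭.
G up to B♭ is 3 semitones, a half step narrower than a major third, so the interval is minor.

minor third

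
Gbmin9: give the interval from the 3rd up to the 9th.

Spelling the chord: Gb-Bbb-Db-Fb-Ab.
The 3rd is Bbb and the 9th is Ab.
Counting 7 letters and 11 half steps from Bbb gives a major seventh.

major seventh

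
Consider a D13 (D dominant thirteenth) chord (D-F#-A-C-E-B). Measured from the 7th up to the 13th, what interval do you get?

major seventh

So we need the interval from C up to B.
Counting 7 letters and 11 half steps from C gives a major seventh.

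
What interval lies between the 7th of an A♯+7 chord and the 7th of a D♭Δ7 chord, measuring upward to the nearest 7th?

A♯+7 has G♯ as its 7th, and D♭Δ7 has C as its 7th.
G♯ up to C is 4 semitones, a half step narrower than a perfect fourth, so the interval is diminished.

diminished fourth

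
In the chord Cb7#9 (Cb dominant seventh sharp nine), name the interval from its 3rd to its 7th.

d5

Cb7#9 (Cb dominant seventh sharp nine): Cb Eb Gb Bbb D.
That puts Eb below Bbb.
5 letter names make it a fifth; at 6 semitones (a half step narrower than perfect) the quality is diminished.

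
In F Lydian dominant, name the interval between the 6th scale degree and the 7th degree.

minor second

Spelling F Lydian dominant: F G A B C D E♭.
The 6th scale degree is D and the 7th degree is E♭.
D up to E♭ is 1 semitone, a half step narrower than a major second, so the interval is minor.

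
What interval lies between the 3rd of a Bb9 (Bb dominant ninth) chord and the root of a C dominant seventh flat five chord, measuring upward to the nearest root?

Bb9 (Bb dominant ninth) has D as its 3rd, and C dominant seventh flat five has C as its root.
From D to C: 10 semitones over a seventh = minor.

minor seventh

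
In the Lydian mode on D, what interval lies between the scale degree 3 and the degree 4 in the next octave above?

M9

The scale runs D E F# G# A B C#.
So we need the interval from F# up to G#.
Counting 9 letters and 14 half steps from F# gives a major ninth.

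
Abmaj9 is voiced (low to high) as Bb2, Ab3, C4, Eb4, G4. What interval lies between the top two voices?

Those voices are Eb4 and G4.
Eb up to G spans 3 letter names and 4 semitones — a major third.

M3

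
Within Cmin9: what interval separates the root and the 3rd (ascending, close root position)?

minor 3rd

Cmin9: C, Eb, G, Bb, D.
The root is C and the 3rd is Eb.
C up to Eb is 3 semitones, a half step narrower than a major third, so the interval is minor.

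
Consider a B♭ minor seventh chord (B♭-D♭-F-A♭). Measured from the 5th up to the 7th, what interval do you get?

The 5th is F and the 7th is A♭.
3 letter names make it a third; at 3 semitones (a half step narrower than major) the quality is minor.

m3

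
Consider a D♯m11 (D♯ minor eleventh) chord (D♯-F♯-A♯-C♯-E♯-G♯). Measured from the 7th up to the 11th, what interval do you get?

perfect fifth

The 7th is C♯ and the 11th is G♯.
Counting 5 letters and 7 half steps from C♯ gives a perfect fifth.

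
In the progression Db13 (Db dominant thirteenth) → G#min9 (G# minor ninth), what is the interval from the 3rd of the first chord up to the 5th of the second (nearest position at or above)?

augmented sixth

Db13 (Db dominant thirteenth) has F as its 3rd, and G#min9 (G# minor ninth) has D# as its 5th.
6 letter names make it a sixth; at 10 semitones (a half step wider than major) the quality is augmented.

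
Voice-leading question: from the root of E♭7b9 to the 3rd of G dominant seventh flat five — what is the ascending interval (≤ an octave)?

The root of E♭7b9 is E♭; the 3rd of G dominant seventh flat five is B.
E♭ up to B is 8 semitones, a half step wider than a perfect fifth, so the interval is augmented.

A5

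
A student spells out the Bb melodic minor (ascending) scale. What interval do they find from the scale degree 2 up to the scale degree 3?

minor second

Bb melodic minor: Bb C Db Eb F G A.
Scale degree 2 = C; scale degree 3 = Db.
C up to Db is 1 semitone, a half step narrower than a major second, so the interval is minor.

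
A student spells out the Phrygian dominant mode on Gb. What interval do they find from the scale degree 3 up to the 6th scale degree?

diminished 4th

Spelling the Phrygian dominant mode on Gb: Gb Abb Bb Cb Db Ebb Fb.
That puts Bb below Ebb.
From Bb to Ebb: 4 semitones over a fourth = diminished.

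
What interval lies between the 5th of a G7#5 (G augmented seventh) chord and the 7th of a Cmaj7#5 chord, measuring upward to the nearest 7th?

The 5th of G7#5 (G augmented seventh) is D♯; the 7th of Cmaj7#5 is B.
6 letter names make it a sixth; at 8 semitones (a half step narrower than major) the quality is minor.

minor sixth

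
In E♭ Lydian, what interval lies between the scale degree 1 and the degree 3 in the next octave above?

The scale runs E♭ F G A B♭ C D.
That puts E♭ below G.
E♭ up to G spans 10 letter names and 16 semitones — a major tenth.

major tenth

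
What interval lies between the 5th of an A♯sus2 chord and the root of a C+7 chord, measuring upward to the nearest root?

A♯sus2 has E♯ as its 5th, and C+7 has C as its root.
6 letter names make it a sixth; at 7 semitones (a whole step narrower than major) the quality is diminished.

diminished sixth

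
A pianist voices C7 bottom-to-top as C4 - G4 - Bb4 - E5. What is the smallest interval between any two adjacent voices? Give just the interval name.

m3

Adjacent intervals: C4→G4 = perfect fifth; G4→Bb4 = minor third; Bb4→E5 = augmented fourth.
The smallest is G4 to Bb4, a minor third (3 semitones).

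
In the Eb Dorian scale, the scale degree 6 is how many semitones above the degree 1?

The scale is Eb F Gb Ab Bb C Db.
Eb up to C is a major sixth — 9 semitones.

9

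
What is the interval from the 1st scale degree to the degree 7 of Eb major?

Eb major: Eb F G Ab Bb C D.
That puts Eb below D.
Eb up to D spans 7 letter names and 11 semitones — a major seventh.

M7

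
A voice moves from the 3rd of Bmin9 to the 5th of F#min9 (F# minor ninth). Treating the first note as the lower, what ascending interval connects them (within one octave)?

Bmin9 has D as its 3rd, and F#min9 (F# minor ninth) has C# as its 5th.
D up to C# spans 7 letter names and 11 semitones — a major seventh.

major seventh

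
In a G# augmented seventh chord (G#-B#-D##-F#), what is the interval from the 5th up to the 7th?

The 5th is D## and the 7th is F#.
D## up to F# is 2 semitones, a whole step narrower than a major third, so the interval is diminished.

d3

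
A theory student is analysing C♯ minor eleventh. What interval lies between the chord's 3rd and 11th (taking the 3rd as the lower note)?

C♯m11 is spelled C♯ E G♯ B D♯ F♯.
3rd = E; 11th = F♯.
E up to F♯ spans 9 letter names and 14 semitones — a major ninth.

major 9th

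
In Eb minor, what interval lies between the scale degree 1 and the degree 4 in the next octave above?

The scale runs Eb F Gb Ab Bb Cb Db.
Scale degree 1 = Eb; 4th scale degree (up an octave) = Ab.
Counting 11 letters and 17 half steps from Eb gives a perfect eleventh.

perfect 11th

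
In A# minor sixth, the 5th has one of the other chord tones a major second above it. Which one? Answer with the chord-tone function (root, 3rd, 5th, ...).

Spelling the chord: A#–C#–E#–F##.
The 5th is E#. A major second above E# is F##.
F## is the chord's 6th.

6th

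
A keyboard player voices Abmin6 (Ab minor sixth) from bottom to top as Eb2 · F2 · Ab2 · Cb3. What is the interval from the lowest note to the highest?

minor sixth

The outer voices are Eb2 and Cb3.
From Eb to Cb: 8 semitones over a sixth = minor.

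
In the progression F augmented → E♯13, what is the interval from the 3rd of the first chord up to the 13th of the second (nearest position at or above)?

The 3rd of F augmented is A; the 13th of E♯13 is C𝄪.
From A to C𝄪: 5 semitones over a third = augmented.

augmented third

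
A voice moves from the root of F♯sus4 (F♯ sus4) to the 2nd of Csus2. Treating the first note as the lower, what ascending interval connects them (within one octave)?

F♯sus4 (F♯ sus4) has F♯ as its root, and Csus2 has D as its 2nd.
F♯ up to D is 8 semitones, a half step narrower than a major sixth, so the interval is minor.

minor 6th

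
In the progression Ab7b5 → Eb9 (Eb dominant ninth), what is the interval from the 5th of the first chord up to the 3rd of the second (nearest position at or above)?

A3

The 5th of Ab7b5 is Ebb; the 3rd of Eb9 (Eb dominant ninth) is G.
3 letter names make it a third; at 5 semitones (a half step wider than major) the quality is augmented.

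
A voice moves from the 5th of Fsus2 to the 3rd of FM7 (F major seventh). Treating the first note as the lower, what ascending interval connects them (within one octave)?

major sixth

The 5th of Fsus2 is C; the 3rd of FM7 (F major seventh) is A.
C up to A spans 6 letter names and 9 semitones — a major sixth.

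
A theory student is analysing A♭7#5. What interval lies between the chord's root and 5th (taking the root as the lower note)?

A♭aug7: A♭-C-E-G♭.
So we need the interval from A♭ up to E.
5 letter names make it a fifth; at 8 semitones (a half step wider than perfect) the quality is augmented.

A5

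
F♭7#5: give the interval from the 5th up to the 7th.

Spelling the chord: F♭–A♭–C–E𝄫.
5th = C; 7th = E𝄫.
C up to E𝄫 is 2 semitones, a whole step narrower than a major third, so the interval is diminished.

diminished 3rd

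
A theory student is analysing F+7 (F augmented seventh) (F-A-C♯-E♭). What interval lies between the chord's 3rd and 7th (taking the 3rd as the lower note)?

3rd = A; 7th = E♭.
5 letter names make it a fifth; at 6 semitones (a half step narrower than perfect) the quality is diminished.
This 3–7 tritone is the characteristic tension at the heart of the dominant sound.

d5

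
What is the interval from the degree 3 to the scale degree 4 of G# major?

m2

The scale runs G# A# B# C# D# E# F##.
That puts B# below C#.
2 letter names make it a second; at 1 semitone (a half step narrower than major) the quality is minor.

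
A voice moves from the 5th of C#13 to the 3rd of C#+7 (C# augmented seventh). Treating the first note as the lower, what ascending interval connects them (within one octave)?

major sixth

The 5th of C#13 is G#; the 3rd of C#+7 (C# augmented seventh) is E#.
From G# to E# is 9 semitones, exactly the major sixth.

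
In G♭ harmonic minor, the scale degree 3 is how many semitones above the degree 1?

The scale is G♭ A♭ B𝄫 C♭ D♭ E𝄫 F.
G♭ up to B𝄫 is a minor third — 3 semitones.

3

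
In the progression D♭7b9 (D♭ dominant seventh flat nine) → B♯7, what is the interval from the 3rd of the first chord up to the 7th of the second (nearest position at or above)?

augmented third

The 3rd of D♭7b9 (D♭ dominant seventh flat nine) is F; the 7th of B♯7 is A♯.
From F to A♯: 5 semitones over a third = augmented.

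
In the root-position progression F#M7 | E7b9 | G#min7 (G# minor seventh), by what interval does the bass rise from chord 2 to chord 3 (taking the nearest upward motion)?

The roots are E and G#.
E up to G# spans 3 letter names and 4 semitones — a major third.

major third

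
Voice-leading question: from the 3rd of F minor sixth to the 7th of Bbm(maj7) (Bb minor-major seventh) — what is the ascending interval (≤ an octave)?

F minor sixth has Ab as its 3rd, and Bbm(maj7) (Bb minor-major seventh) has A as its 7th.
From Ab to A: 1 semitone over a unison = augmented.

augmented unison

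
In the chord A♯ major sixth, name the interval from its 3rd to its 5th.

A♯ major sixth: A♯ C𝄪 E♯ F𝄪.
That puts C𝄪 below E♯.
3 letter names make it a third; at 3 semitones (a half step narrower than major) the quality is minor.

minor third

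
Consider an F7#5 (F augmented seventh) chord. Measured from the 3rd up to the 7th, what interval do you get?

d5

The chord tones of Faug7 (F augmented seventh) are F A C# Eb.
The 3rd is A and the 7th is Eb.
From A to Eb: 6 semitones over a fifth = diminished.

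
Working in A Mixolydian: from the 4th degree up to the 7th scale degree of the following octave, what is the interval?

A mixolydian: A B C♯ D E F♯ G.
The 4th degree is D and the scale degree 7 (up an octave) is G.
D up to G spans 11 letter names and 17 semitones — a perfect eleventh.

perfect eleventh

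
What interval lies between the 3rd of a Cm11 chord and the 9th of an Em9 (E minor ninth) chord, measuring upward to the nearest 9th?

augmented second

The 3rd of Cm11 is Eb; the 9th of Em9 (E minor ninth) is F#.
Eb up to F# is 3 semitones, a half step wider than a major second, so the interval is augmented.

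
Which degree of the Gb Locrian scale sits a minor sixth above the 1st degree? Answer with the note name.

The scale is Gb Abb Bbb Cb Dbb Ebb Fb.
The 1st degree is Gb; a minor sixth above that is Ebb — scale degree 6.

Ebb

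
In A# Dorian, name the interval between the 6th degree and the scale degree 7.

minor 2nd

A# dorian: A# B# C# D# E# F## G#.
The 6th degree is F## and the scale degree 7 is G#.
2 letter names make it a second; at 1 semitone (a half step narrower than major) the quality is minor.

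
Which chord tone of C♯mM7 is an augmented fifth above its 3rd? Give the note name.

B#

Spelling the chord: C♯ E G♯ B♯.
The 3rd is E. An augmented fifth above E is B♯.
B♯ is the chord's 7th.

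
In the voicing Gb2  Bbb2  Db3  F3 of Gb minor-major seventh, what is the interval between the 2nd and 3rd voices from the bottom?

major 3rd

Those voices are Bbb2 and Db3.
From Bbb to Db is 4 semitones, exactly the major third.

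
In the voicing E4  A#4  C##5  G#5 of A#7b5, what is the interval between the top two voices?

Those voices are C##5 and G#5.
From C## to G#: 6 semitones over a fifth = diminished.

diminished fifth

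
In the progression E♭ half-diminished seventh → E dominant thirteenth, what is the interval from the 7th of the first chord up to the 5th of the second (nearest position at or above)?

augmented 6th

The 7th of E♭ half-diminished seventh is D♭; the 5th of E dominant thirteenth is B.
6 letter names make it a sixth; at 10 semitones (a half step wider than major) the quality is augmented.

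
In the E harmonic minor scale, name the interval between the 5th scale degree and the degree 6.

E harmonic minor: E F♯ G A B C D♯.
That puts B below C.
2 letter names make it a second; at 1 semitone (a half step narrower than major) the quality is minor.

minor 2nd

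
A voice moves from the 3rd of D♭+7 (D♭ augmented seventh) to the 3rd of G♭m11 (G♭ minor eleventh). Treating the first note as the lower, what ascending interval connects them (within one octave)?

The 3rd of D♭+7 (D♭ augmented seventh) is F; the 3rd of G♭m11 (G♭ minor eleventh) is B𝄫.
From F to B𝄫: 4 semitones over a fourth = diminished.

d4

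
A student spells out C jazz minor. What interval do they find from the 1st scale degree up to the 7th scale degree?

major seventh

The scale runs C D Eb F G A B.
So we need the interval from C up to B.
Counting 7 letters and 11 half steps from C gives a major seventh.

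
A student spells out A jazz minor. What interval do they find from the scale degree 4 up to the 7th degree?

augmented 4th

A melodic minor: A B C D E F♯ G♯.
Scale degree 4 = D; 7th scale degree = G♯.
4 letter names make it a fourth; at 6 semitones (a half step wider than perfect) the quality is augmented.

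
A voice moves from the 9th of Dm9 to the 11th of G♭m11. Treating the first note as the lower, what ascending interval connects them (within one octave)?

diminished sixth

The 9th of Dm9 is E; the 11th of G♭m11 is C♭.
6 letter names make it a sixth; at 7 semitones (a whole step narrower than major) the quality is diminished.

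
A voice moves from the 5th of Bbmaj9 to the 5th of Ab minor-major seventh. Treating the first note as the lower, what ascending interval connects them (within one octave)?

The 5th of Bbmaj9 is F; the 5th of Ab minor-major seventh is Eb.
F up to Eb is 10 semitones, a half step narrower than a major seventh, so the interval is minor.

m7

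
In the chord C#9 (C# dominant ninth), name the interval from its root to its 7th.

minor 7th

The chord tones of C#9 (C# dominant ninth) are C# E# G# B D#.
So we need the interval from C# up to B.
C# up to B is 10 semitones, a half step narrower than a major seventh, so the interval is minor.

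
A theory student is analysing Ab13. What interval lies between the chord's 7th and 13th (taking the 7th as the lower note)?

Ab13 (Ab dominant thirteenth): Ab, C, Eb, Gb, Bb, F.
The 7th is Gb and the 13th is F.
Gb up to F spans 7 letter names and 11 semitones — a major seventh.

major seventh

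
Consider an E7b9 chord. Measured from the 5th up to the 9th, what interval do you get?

d5

The chord tones of E7b9 (E dominant seventh flat nine) are E G♯ B D F.
So we need the interval from B up to F.
From B to F: 6 semitones over a fifth = diminished.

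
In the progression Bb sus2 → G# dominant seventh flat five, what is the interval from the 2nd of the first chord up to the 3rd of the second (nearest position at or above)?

A7

The 2nd of Bb sus2 is C; the 3rd of G# dominant seventh flat five is B#.
C up to B# is 12 semitones, a half step wider than a major seventh, so the interval is augmented.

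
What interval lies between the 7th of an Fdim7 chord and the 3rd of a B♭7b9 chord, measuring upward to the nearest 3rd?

Fdim7 has E𝄫 as its 7th, and B♭7b9 has D as its 3rd.
From E𝄫 to D: 12 semitones over a seventh = augmented.

augmented seventh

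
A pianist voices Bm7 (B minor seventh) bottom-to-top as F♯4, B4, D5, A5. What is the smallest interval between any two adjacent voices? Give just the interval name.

Adjacent intervals: F♯4→B4 = perfect fourth; B4→D5 = minor third; D5→A5 = perfect fifth.
The smallest is B4 to D5, a minor third (3 semitones).

minor 3rd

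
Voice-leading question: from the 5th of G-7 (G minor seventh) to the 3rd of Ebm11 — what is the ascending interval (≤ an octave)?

diminished fourth

G-7 (G minor seventh) has D as its 5th, and Ebm11 has Gb as its 3rd.
From D to Gb: 4 semitones over a fourth = diminished.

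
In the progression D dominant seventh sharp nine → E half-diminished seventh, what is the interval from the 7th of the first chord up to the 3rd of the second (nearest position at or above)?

perfect fifth

D dominant seventh sharp nine has C as its 7th, and E half-diminished seventh has G as its 3rd.
Counting 5 letters and 7 half steps from C gives a perfect fifth.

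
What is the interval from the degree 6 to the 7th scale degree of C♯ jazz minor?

major second

The scale runs C♯ D♯ E F♯ G♯ A♯ B♯.
So we need the interval from A♯ up to B♯.
Counting 2 letters and 2 half steps from A♯ gives a major second.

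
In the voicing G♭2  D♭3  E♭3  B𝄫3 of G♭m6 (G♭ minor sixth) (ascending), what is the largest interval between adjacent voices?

perfect 5th

Adjacent intervals: G♭2→D♭3 = perfect fifth; D♭3→E♭3 = major second; E♭3→B𝄫3 = diminished fifth.
The largest is G♭2 to D♭3, a perfect fifth (7 semitones).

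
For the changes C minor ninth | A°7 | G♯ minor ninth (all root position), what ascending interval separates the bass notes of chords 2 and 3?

The roots are A and G♯.
From A to G♯ is 11 semitones, exactly the major seventh.

major 7th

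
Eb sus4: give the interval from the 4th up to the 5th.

major second

The chord tones of Eb sus4 are Eb-Ab-Bb.
That puts Ab below Bb.
Counting 2 letters and 2 half steps from Ab gives a major second.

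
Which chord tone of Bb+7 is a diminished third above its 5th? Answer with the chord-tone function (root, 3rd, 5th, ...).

Bb7#5 is spelled Bb–D–F#–Ab.
The 5th is F#. A diminished third above F# is Ab.
Ab is the chord's 7th.

7th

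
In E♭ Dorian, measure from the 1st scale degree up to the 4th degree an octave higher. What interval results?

perfect eleventh

The scale runs E♭ F G♭ A♭ B♭ C D♭.
That puts E♭ below A♭.
Counting 11 letters and 17 half steps from E♭ gives a perfect eleventh.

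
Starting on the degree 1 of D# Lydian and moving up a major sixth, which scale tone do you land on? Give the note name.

B#

The scale is D# E# F## G## A# B# C##.
The degree 1 is D#; a major sixth above that is B# — scale degree 6.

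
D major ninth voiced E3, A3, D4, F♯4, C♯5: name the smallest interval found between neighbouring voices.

Adjacent intervals: E3→A3 = perfect fourth; A3→D4 = perfect fourth; D4→F♯4 = major third; F♯4→C♯5 = perfect fifth.
The smallest is D4 to F♯4, a major third (4 semitones).

major third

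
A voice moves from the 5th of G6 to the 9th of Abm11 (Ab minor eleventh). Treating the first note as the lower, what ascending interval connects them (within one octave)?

m6

G6 has D as its 5th, and Abm11 (Ab minor eleventh) has Bb as its 9th.
D up to Bb is 8 semitones, a half step narrower than a major sixth, so the interval is minor.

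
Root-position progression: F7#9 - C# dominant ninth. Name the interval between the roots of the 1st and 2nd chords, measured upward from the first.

A5

The roots are F and C#.
5 letter names make it a fifth; at 8 semitones (a half step wider than perfect) the quality is augmented.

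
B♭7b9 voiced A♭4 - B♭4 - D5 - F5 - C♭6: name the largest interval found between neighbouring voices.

Adjacent intervals: A♭4→B♭4 = major second; B♭4→D5 = major third; D5→F5 = minor third; F5→C♭6 = diminished fifth.
The largest is F5 to C♭6, a diminished fifth (6 semitones).

d5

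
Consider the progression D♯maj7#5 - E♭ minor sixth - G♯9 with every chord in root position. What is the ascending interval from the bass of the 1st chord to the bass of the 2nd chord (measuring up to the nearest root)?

The roots are D♯ and E♭.
2 letter names make it a second; at 0 semitones (a whole step narrower than major) the quality is diminished.

diminished second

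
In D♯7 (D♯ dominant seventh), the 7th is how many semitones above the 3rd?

6

The chord tones of D♯7 are D♯, F𝄪, A♯, C♯.
F𝄪 to C♯ is a diminished fifth: 6 semitones.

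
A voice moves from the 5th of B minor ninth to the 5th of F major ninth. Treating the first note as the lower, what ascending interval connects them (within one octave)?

diminished fifth

B minor ninth has F# as its 5th, and F major ninth has C as its 5th.
5 letter names make it a fifth; at 6 semitones (a half step narrower than perfect) the quality is diminished.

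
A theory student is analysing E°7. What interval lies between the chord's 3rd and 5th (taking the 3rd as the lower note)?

E°7: E-G-Bb-Db.
3rd = G; 5th = Bb.
G up to Bb is 3 semitones, a half step narrower than a major third, so the interval is minor.

minor third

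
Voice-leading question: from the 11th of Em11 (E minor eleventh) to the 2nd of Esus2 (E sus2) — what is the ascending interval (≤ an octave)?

major sixth

Em11 (E minor eleventh) has A as its 11th, and Esus2 (E sus2) has F# as its 2nd.
Counting 6 letters and 9 half steps from A gives a major sixth.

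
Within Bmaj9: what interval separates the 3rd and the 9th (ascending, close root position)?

B major ninth is spelled B-D#-F#-A#-C#.
The 3rd is D# and the 9th is C#.
D# up to C# is 10 semitones, a half step narrower than a major seventh, so the interval is minor.

minor 7th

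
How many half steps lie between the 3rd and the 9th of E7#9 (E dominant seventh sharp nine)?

E7#9 (E dominant seventh sharp nine) is spelled E-G#-B-D-F##.
G# to F## is a major seventh: 11 semitones.

11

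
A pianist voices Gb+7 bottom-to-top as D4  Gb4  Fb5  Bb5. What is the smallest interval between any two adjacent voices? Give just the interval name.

d4

Adjacent intervals: D4→Gb4 = diminished fourth; Gb4→Fb5 = minor seventh; Fb5→Bb5 = augmented fourth.
The smallest is D4 to Gb4, a diminished fourth (4 semitones).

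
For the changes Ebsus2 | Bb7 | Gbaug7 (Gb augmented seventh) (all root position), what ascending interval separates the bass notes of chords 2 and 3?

m6

The roots are Bb and Gb.
6 letter names make it a sixth; at 8 semitones (a half step narrower than major) the quality is minor.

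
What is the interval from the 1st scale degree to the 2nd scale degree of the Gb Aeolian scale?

Spelling the Gb Aeolian scale: Gb Ab Bbb Cb Db Ebb Fb.
So we need the interval from Gb up to Ab.
Gb up to Ab spans 2 letter names and 2 semitones — a major second.

major 2nd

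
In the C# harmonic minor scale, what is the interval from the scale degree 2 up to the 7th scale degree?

The scale runs C# D# E F# G# A B#.
The scale degree 2 is D# and the 7th degree is B#.
Counting 6 letters and 9 half steps from D# gives a major sixth.

major sixth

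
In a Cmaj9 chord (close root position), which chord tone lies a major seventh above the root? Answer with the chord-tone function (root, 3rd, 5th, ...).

Spelling the chord: C-E-G-B-D.
The root is C. A major seventh above C is B.
B is the chord's 7th.

7th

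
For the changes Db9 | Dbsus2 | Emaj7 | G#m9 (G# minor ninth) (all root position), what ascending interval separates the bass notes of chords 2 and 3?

augmented second

The roots are Db and E.
Db up to E is 3 semitones, a half step wider than a major second, so the interval is augmented.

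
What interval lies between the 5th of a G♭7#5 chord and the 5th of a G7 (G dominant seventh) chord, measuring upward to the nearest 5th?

The 5th of G♭7#5 is D; the 5th of G7 (G dominant seventh) is D.
From D to D is 0 semitones, exactly the perfect unison.

P1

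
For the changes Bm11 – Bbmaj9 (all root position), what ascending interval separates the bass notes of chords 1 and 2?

The roots are B and Bb.
8 letter names make it an octave; at 11 semitones (a half step narrower than perfect) the quality is diminished.

diminished octave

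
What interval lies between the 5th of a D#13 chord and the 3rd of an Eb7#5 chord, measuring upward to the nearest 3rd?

d7

D#13 has A# as its 5th, and Eb7#5 has G as its 3rd.
7 letter names make it a seventh; at 9 semitones (a whole step narrower than major) the quality is diminished.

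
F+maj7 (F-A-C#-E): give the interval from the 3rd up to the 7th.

perfect fifth

3rd = A; 7th = E.
Counting 5 letters and 7 half steps from A gives a perfect fifth.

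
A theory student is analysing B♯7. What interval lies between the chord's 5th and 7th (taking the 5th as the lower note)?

B♯7 (B♯ dominant seventh): B♯–D𝄪–F𝄪–A♯.
5th = F𝄪; 7th = A♯.
3 letter names make it a third; at 3 semitones (a half step narrower than major) the quality is minor.

minor third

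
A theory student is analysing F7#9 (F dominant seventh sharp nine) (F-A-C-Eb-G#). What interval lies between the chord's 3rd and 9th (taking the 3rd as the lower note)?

3rd = A; 9th = G#.
Counting 7 letters and 11 half steps from A gives a major seventh.

M7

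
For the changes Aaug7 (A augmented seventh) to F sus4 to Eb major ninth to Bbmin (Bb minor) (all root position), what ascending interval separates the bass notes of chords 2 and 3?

minor seventh

The roots are F and Eb.
F up to Eb is 10 semitones, a half step narrower than a major seventh, so the interval is minor.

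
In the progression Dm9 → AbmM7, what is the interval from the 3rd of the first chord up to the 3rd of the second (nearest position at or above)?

d5

The 3rd of Dm9 is F; the 3rd of AbmM7 is Cb.
From F to Cb: 6 semitones over a fifth = diminished.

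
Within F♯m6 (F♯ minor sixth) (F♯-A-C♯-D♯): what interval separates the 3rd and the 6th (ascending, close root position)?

The 3rd is A and the 6th is D♯.
4 letter names make it a fourth; at 6 semitones (a half step wider than perfect) the quality is augmented.

augmented fourth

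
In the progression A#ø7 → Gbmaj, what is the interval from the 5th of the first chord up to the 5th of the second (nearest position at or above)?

diminished seventh

A#ø7 has E as its 5th, and Gbmaj has Db as its 5th.
From E to Db: 9 semitones over a seventh = diminished.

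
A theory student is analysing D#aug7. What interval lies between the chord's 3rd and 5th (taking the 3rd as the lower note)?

Spelling the chord: D#–F##–A##–C#.
The 3rd is F## and the 5th is A##.
F## up to A## spans 3 letter names and 4 semitones — a major third.

major third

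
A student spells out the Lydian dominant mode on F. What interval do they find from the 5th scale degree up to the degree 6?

The scale runs F G A B C D Eb.
So we need the interval from C up to D.
From C to D is 2 semitones, exactly the major second.

major second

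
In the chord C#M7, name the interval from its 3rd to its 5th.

minor third

C#maj7 is spelled C# E# G# B#.
So we need the interval from E# up to G#.
3 letter names make it a third; at 3 semitones (a half step narrower than major) the quality is minor.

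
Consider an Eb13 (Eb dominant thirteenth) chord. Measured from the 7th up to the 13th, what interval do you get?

Eb dominant thirteenth is spelled Eb, G, Bb, Db, F, C.
7th = Db; 13th = C.
Db up to C spans 7 letter names and 11 semitones — a major seventh.

major seventh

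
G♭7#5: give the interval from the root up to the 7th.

minor 7th

G♭aug7 is spelled G♭, B♭, D, F♭.
That puts G♭ below F♭.
7 letter names make it a seventh; at 10 semitones (a half step narrower than major) the quality is minor.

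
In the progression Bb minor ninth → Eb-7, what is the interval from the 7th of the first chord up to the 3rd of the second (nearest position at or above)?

The 7th of Bb minor ninth is Ab; the 3rd of Eb-7 is Gb.
From Ab to Gb: 10 semitones over a seventh = minor.

minor seventh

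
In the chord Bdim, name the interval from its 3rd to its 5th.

Bdim is spelled B–D–F.
The 3rd is D and the 5th is F.
3 letter names make it a third; at 3 semitones (a half step narrower than major) the quality is minor.

minor third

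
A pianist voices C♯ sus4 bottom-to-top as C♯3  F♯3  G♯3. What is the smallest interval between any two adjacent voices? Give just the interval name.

Adjacent intervals: C♯3→F♯3 = perfect fourth; F♯3→G♯3 = major second.
The smallest is F♯3 to G♯3, a major second (2 semitones).

M2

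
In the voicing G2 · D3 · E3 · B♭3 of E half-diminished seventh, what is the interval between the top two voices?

diminished 5th

Those voices are E3 and B♭3.
E up to B♭ is 6 semitones, a half step narrower than a perfect fifth, so the interval is diminished.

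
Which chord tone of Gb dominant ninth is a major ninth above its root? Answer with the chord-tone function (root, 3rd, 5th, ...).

9th

Gb dominant ninth is spelled Gb–Bb–Db–Fb–Ab.
The root is Gb. A major ninth above Gb is Ab.
Ab is the chord's 9th.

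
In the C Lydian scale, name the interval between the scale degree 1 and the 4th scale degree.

augmented fourth

Spelling the C Lydian scale: C D E F# G A B.
The scale degree 1 is C and the 4th degree is F#.
4 letter names make it a fourth; at 6 semitones (a half step wider than perfect) the quality is augmented.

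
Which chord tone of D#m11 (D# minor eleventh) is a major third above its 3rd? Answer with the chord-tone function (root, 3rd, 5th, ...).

5th

Spelling the chord: D#-F#-A#-C#-E#-G#.
The 3rd is F#. A major third above F# is A#.
A# is the chord's 5th.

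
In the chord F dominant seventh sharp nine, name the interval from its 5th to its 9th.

A5

Spelling the chord: F A C E♭ G♯.
So we need the interval from C up to G♯.
From C to G♯: 8 semitones over a fifth = augmented.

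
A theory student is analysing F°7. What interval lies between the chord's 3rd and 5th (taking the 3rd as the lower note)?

minor 3rd

F°7 (F diminished seventh) is spelled F–Ab–Cb–Ebb.
That puts Ab below Cb.
From Ab to Cb: 3 semitones over a third = minor.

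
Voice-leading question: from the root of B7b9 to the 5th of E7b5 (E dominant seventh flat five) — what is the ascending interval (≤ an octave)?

The root of B7b9 is B; the 5th of E7b5 (E dominant seventh flat five) is Bb.
8 letter names make it an octave; at 11 semitones (a half step narrower than perfect) the quality is diminished.

diminished octave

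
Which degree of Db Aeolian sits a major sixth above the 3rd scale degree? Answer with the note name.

The scale is Db Eb Fb Gb Ab Bbb Cb.
The 3rd scale degree is Fb; a major sixth above that is Db — scale degree 1.

Db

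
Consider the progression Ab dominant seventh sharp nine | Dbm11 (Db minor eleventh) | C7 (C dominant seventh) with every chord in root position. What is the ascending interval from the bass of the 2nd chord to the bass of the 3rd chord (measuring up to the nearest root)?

major seventh

The roots are Db and C.
Counting 7 letters and 11 half steps from Db gives a major seventh.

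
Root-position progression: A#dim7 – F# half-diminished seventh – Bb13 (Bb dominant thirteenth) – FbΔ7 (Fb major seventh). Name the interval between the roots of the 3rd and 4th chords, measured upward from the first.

The roots are Bb and Fb.
From Bb to Fb: 6 semitones over a fifth = diminished.

diminished fifth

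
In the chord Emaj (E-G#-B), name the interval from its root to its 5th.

perfect fifth

Root = E; 5th = B.
E up to B spans 5 letter names and 7 semitones — a perfect fifth.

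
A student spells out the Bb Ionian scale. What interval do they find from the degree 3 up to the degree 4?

minor 2nd

Spelling the Bb Ionian scale: Bb C D Eb F G A.
The degree 3 is D and the 4th degree is Eb.
D up to Eb is 1 semitone, a half step narrower than a major second, so the interval is minor.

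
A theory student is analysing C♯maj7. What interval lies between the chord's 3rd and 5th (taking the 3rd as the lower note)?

m3

C♯maj7 (C♯ major seventh): C♯, E♯, G♯, B♯.
The 3rd is E♯ and the 5th is G♯.
3 letter names make it a third; at 3 semitones (a half step narrower than major) the quality is minor.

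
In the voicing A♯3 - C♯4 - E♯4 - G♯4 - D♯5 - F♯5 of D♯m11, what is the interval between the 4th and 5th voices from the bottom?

Those voices are G♯4 and D♯5.
Counting 5 letters and 7 half steps from G♯ gives a perfect fifth.

perfect 5th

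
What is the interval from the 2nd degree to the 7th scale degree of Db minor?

m6

Db natural minor: Db Eb Fb Gb Ab Bbb Cb.
2nd degree = Eb; scale degree 7 = Cb.
6 letter names make it a sixth; at 8 semitones (a half step narrower than major) the quality is minor.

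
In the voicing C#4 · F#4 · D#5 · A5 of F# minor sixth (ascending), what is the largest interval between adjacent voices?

Adjacent intervals: C#4→F#4 = perfect fourth; F#4→D#5 = major sixth; D#5→A5 = diminished fifth.
The largest is F#4 to D#5, a major sixth (9 semitones).

M6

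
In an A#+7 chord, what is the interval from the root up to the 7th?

A#+7 (A# augmented seventh): A#–C##–E##–G#.
So we need the interval from A# up to G#.
From A# to G#: 10 semitones over a seventh = minor.

minor seventh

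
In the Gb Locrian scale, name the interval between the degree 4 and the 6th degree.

The scale runs Gb Abb Bbb Cb Dbb Ebb Fb.
Degree 4 = Cb; 6th scale degree = Ebb.
From Cb to Ebb: 3 semitones over a third = minor.

minor third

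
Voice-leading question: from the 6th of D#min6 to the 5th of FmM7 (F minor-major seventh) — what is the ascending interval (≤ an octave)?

D#min6 has B# as its 6th, and FmM7 (F minor-major seventh) has C as its 5th.
From B# to C: 0 semitones over a second = diminished.

diminished second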